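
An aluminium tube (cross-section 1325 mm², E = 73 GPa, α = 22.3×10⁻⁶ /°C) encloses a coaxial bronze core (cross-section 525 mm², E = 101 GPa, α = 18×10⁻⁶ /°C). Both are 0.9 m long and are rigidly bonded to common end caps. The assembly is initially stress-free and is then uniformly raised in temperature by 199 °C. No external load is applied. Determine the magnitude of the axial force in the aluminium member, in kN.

Both members must finish at the same length. With the larger α, the aluminium tends to over-expand; the plates restrain it, putting the aluminium in compression and the bronze in tension. With no external load the two internal forces are equal and opposite, magnitude P.
Compatibility of the two members (thermal + elastic change equal): (α₁ − α₂)ΔT = P·[1/(A₁E₁) + 1/(A₂E₂)].
|α₁ − α₂|·ΔT = 4.3×10⁻⁶ × 199 = 0.0008557.
1/(A₁E₁) + 1/(A₂E₂) = 1/(1325×73×10³) + 1/(525×101×10³) = 2.92×10⁻⁸ N⁻¹.
P = 0.0008557 / 2.92×10⁻⁸ = 29310 N = 29.31 kN.

P ≈ 29.3 kN (compressive in the aluminium)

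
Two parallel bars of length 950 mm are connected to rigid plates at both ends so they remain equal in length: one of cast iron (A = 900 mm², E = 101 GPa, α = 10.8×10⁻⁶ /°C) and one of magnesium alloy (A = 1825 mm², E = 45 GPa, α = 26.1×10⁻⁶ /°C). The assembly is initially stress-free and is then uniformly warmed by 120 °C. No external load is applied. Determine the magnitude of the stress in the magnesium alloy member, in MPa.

Both members must finish at the same length. With the larger α, the magnesium alloy tends to over-expand; the plates restrain it, putting the magnesium alloy in compression and the cast iron in tension. With no external load the two internal forces are equal and opposite, magnitude P.
Equating the net (thermal + elastic) strains gives |α₁ − α₂|·ΔT = P·[1/(A₁E₁) + 1/(A₂E₂)].
|α₁ − α₂|·ΔT = 15.3×10⁻⁶ × 120 = 0.001836.
1/(A₁E₁) + 1/(A₂E₂) = 1/(900×101×10³) + 1/(1825×45×10³) = 2.318×10⁻⁸ N⁻¹.
So P = 0.001836 / 2.318×10⁻⁸ = 79.21 kN.
σ_{magnesium alloy} = P/A₂ = 79210/1825 = 43.41 MPa, compressive.

σ ≈ 43.4 MPa (compressive)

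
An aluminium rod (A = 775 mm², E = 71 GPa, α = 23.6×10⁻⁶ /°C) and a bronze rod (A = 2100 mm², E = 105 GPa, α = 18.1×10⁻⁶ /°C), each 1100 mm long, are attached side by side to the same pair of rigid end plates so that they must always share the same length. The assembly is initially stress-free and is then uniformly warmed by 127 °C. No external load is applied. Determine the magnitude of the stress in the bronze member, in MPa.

σ ≈ 14.6 MPa (tensile)

Equilibrium of a rigid end plate with no external load gives equal and opposite internal forces ±P in the two members. Since α_{aluminium} > α_{bronze}, heating drives the aluminium into compression and the bronze into tension.
Setting the final lengths equal and cancelling L: (α₁ − α₂)ΔT = P/(A₁E₁) + P/(A₂E₂).
|α₁ − α₂|·ΔT = 5.5×10⁻⁶ × 127 = 0.0006985.
1/(A₁E₁) + 1/(A₂E₂) = 1/(775×71×10³) + 1/(2100×105×10³) = 2.271×10⁻⁸ N⁻¹.
So P = 0.0006985 / 2.271×10⁻⁸ = 30.76 kN.
σ_{bronze} = P/A₂ = 30760/2100 = 14.65 MPa, tensile.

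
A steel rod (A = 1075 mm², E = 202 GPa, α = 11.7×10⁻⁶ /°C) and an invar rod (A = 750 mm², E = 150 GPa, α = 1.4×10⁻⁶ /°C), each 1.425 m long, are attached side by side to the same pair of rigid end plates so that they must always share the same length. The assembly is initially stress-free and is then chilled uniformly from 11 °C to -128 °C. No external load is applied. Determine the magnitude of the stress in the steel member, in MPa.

Equilibrium of a rigid end plate with no external load gives equal and opposite internal forces ±P in the two members. Since α_{steel} > α_{invar}, cooling drives the steel into tension and the invar into compression.
Compatibility of the two members (thermal + elastic change equal): (α₁ − α₂)ΔT = P·[1/(A₁E₁) + 1/(A₂E₂)].
|α₁ − α₂|·ΔT = 10.3×10⁻⁶ × 139 = 0.001432.
1/(A₁E₁) + 1/(A₂E₂) = 1/(1075×202×10³) + 1/(750×150×10³) = 1.349×10⁻⁸ N⁻¹.
So P = 0.001432 / 1.349×10⁻⁸ = 106.1 kN.
σ_{steel} = P/A₁ = 106100/1075 = 98.7 MPa, tensile.

σ ≈ 98.7 MPa (tensile)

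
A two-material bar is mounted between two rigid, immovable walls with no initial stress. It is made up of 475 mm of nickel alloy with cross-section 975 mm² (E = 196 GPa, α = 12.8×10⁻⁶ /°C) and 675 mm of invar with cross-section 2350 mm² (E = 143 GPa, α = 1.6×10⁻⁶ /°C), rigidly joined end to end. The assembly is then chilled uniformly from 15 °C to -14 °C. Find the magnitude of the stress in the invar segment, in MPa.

σ ≈ 19.7 MPa (tensile)

If the supports were absent, the total length change would be Σ αᵢΔT Lᵢ = 12.8×10⁻⁶×29×475 + 1.6×10⁻⁶×29×675 = 0.2076 mm.
The rigid supports impose zero overall length change; the single axial force P common to all segments must satisfy P Σ Lᵢ/(AᵢEᵢ) = δ_free.
The series flexibility is Σ Lᵢ/(AᵢEᵢ) = 475/(975×196×10³) + 675/(2350×143×10³) = 4.494×10⁻⁶ mm/N.
Hence P = δ_free / Σ(L/AE) = 0.2076/4.494×10⁻⁶ = 46.2 kN (tensile).
σ_{invar} = P / A = 46200 / 2350 = 19.66 MPa.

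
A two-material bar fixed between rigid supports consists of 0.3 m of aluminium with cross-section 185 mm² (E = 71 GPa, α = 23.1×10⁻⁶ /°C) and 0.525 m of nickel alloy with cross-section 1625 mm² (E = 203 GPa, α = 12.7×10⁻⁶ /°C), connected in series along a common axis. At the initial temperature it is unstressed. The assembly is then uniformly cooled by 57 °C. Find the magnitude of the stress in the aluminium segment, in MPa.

Free thermal contraction of the whole bar: Σ αᵢΔT Lᵢ = 23.1×10⁻⁶×57×300 + 12.7×10⁻⁶×57×525 = 0.7751 mm.
Since the ends are fixed, an axial force P builds up, equal in every segment, with P · Σ Lᵢ/(AᵢEᵢ) = δ_free.
The series flexibility is Σ Lᵢ/(AᵢEᵢ) = 300/(185×71×10³) + 525/(1625×203×10³) = 2.443×10⁻⁵ mm/N.
Hence P = δ_free / Σ(L/AE) = 0.7751/2.443×10⁻⁵ = 31.72 kN (tensile).
σ_{aluminium} = P / A = 31720 / 185 = 171.5 MPa.

σ ≈ 171 MPa (tensile)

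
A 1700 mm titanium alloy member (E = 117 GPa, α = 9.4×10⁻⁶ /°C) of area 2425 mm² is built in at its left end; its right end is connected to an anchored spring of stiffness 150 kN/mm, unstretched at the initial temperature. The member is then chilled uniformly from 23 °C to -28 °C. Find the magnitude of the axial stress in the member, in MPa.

Free thermal contraction: δ_free = αΔT L = 9.4×10⁻⁶ × 51 × 1700 = 0.815 mm.
With a force P in the spring, the elastic change of the member is PL/(AE) and that of the spring is P/k; compatibility requires their sum to equal δ_free.
P [ L/(AE) + 1/k ] = δ_free → P [ 1700/(2425×117×10³) + 1/(150×10³) ] = 0.815.
P = 0.815 / 1.266×10⁻⁵ = 64380 N.
σ = P/A = 64380/2425 = 26.55 MPa.

σ ≈ 26.5 MPa (tensile)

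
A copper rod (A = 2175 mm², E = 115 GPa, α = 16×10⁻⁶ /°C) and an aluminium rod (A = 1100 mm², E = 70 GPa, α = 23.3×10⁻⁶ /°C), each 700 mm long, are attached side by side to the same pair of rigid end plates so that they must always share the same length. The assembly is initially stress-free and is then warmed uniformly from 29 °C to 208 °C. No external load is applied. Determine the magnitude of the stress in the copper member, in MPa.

Both members must finish at the same length. With the larger α, the aluminium tends to over-expand; the plates restrain it, putting the aluminium in compression and the copper in tension. With no external load the two internal forces are equal and opposite, magnitude P.
Equating the net (thermal + elastic) strains gives |α₁ − α₂|·ΔT = P·[1/(A₁E₁) + 1/(A₂E₂)].
|α₁ − α₂|·ΔT = 7.3×10⁻⁶ × 179 = 0.001307.
1/(A₁E₁) + 1/(A₂E₂) = 1/(2175×115×10³) + 1/(1100×70×10³) = 1.699×10⁻⁸ N⁻¹.
So P = 0.001307 / 1.699×10⁻⁸ = 76.93 kN.
σ_{copper} = P/A₁ = 76930/2175 = 35.37 MPa, tensile.

σ ≈ 35.4 MPa (tensile)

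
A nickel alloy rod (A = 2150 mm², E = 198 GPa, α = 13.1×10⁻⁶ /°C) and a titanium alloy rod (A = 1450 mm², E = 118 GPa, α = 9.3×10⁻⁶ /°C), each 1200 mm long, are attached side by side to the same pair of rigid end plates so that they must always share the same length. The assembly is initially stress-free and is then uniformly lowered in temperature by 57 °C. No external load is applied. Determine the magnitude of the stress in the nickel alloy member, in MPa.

The nickel alloy has the larger α, so on cooling it would change length more than the titanium alloy if both were free. The rigid plates force a common final length, so the nickel alloy is put into tension and the titanium alloy into compression, with equal and opposite forces P (no external load).
Setting the final lengths equal and cancelling L: (α₁ − α₂)ΔT = P/(A₁E₁) + P/(A₂E₂).
|α₁ − α₂|·ΔT = 3.8×10⁻⁶ × 57 = 0.0002166.
1/(A₁E₁) + 1/(A₂E₂) = 1/(2150×198×10³) + 1/(1450×118×10³) = 8.194×10⁻⁹ N⁻¹.
So P = 0.0002166 / 8.194×10⁻⁹ = 26.44 kN.
σ_{nickel alloy} = P/A₁ = 26440/2150 = 12.3 MPa, tensile.

σ ≈ 12.3 MPa (tensile)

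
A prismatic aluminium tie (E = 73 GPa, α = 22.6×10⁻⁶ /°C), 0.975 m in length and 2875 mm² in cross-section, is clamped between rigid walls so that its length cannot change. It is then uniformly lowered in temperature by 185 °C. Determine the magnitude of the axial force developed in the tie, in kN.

With zero net strain, σ = E·αΔT = 73 GPa × 22.6×10⁻⁶ × 185 = 305.2 MPa.
Then P = σA = 305.2 × 2875 mm² = 877.5 kN, tensile.

P ≈ 877 kN (tensile)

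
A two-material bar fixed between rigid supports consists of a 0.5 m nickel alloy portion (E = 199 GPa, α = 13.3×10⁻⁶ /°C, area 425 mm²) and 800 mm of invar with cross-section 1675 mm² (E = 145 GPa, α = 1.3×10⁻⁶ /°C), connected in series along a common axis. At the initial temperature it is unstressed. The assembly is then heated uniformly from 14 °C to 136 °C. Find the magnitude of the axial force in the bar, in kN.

P ≈ 102 kN (compressive)

With the walls removed the bar would change length by δ_free = Σ αᵢΔT Lᵢ = 13.3×10⁻⁶×122×500 + 1.3×10⁻⁶×122×800 = 0.9382 mm.
The walls prevent any net length change, so an axial force P (same in every segment) develops. Compatibility: P · Σ Lᵢ/(AᵢEᵢ) = δ_free.
The series flexibility is Σ Lᵢ/(AᵢEᵢ) = 500/(425×199×10³) + 800/(1675×145×10³) = 9.206×10⁻⁶ mm/N.
Hence P = δ_free / Σ(L/AE) = 0.9382/9.206×10⁻⁶ = 101.9 kN (compressive).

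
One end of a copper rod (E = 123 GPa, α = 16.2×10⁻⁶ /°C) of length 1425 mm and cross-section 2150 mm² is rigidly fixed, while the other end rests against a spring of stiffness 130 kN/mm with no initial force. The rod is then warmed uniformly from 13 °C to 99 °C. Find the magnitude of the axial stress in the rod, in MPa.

The unrestrained thermal change is αΔT L = 16.2×10⁻⁶ × 86 × 1425 = 1.985 mm.
Let P be the compressive force at the spring. The rod shortens elastically by PL/(AE) and the spring compresses by P/k; together these equal δ_free.
P [ L/(AE) + 1/k ] = δ_free → P [ 1425/(2150×123×10³) + 1/(130×10³) ] = 1.985.
P = 1.985 / 1.308×10⁻⁵ = 151800 N.
σ = P/A = 151800/2150 = 70.59 MPa.

σ ≈ 70.6 MPa (compressive)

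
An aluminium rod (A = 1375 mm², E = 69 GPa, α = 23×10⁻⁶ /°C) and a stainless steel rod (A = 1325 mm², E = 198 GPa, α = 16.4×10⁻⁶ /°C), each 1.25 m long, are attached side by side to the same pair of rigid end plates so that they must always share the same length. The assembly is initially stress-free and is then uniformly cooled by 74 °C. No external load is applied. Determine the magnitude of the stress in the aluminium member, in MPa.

σ ≈ 24.7 MPa (tensile)

Both members must finish at the same length. With the larger α, the aluminium tends to over-contract; the plates restrain it, putting the aluminium in tension and the stainless steel in compression. With no external load the two internal forces are equal and opposite, magnitude P.
Setting the final lengths equal and cancelling L: (α₁ − α₂)ΔT = P/(A₁E₁) + P/(A₂E₂).
|α₁ − α₂|·ΔT = 6.6×10⁻⁶ × 74 = 0.0004884.
1/(A₁E₁) + 1/(A₂E₂) = 1/(1375×69×10³) + 1/(1325×198×10³) = 1.435×10⁻⁸ N⁻¹.
So P = 0.0004884 / 1.435×10⁻⁸ = 34.03 kN.
σ_{aluminium} = P/A₁ = 34030/1375 = 24.75 MPa, tensile.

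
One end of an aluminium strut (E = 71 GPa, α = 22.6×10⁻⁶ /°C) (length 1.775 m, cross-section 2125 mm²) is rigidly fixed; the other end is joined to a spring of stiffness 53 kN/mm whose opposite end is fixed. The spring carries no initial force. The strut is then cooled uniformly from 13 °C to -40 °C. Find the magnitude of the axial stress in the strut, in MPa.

If the spring were absent the strut would shorten by αΔT L = 22.6×10⁻⁶ × 53 × 1775 = 2.126 mm.
Let P be the tensile force in the spring. The strut extends elastically by PL/(AE) and the spring stretches by P/k; together these equal δ_free.
So P = δ_free / [L/(AE) + 1/k] = 2.126 / [ 1775/(2125×71×10³) + 1/(53×10³) ].
P = 2.126 / 3.063×10⁻⁵ = 69410 N.
σ = P/A = 69410/2125 = 32.66 MPa.

σ ≈ 32.7 MPa (tensile)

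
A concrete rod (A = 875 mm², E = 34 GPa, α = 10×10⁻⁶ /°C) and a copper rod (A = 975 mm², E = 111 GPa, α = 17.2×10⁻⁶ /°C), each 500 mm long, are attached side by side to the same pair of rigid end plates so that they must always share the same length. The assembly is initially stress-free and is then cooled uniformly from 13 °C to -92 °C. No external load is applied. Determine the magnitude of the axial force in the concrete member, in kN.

P ≈ 17.6 kN (compressive in the concrete)

Both members must finish at the same length. With the larger α, the copper tends to over-contract; the plates restrain it, putting the copper in tension and the concrete in compression. With no external load the two internal forces are equal and opposite, magnitude P.
Equating the net (thermal + elastic) strains gives |α₁ − α₂|·ΔT = P·[1/(A₁E₁) + 1/(A₂E₂)].
|α₁ − α₂|·ΔT = 7.2×10⁻⁶ × 105 = 0.000756.
1/(A₁E₁) + 1/(A₂E₂) = 1/(875×34×10³) + 1/(975×111×10³) = 4.285×10⁻⁸ N⁻¹.
P = 0.000756 / 4.285×10⁻⁸ = 17640 N = 17.64 kN.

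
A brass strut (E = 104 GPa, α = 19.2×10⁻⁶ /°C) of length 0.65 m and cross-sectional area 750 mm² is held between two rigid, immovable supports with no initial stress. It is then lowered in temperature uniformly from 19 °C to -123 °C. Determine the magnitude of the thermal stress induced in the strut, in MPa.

σ ≈ 284 MPa (tensile)

The supports are rigid, so the total axial strain is zero. The restrained thermal strain is ε = αΔT = 19.2×10⁻⁶ × 142 = 2726.4×10⁻⁶.
Hence σ = E·αΔT = 104×10³ × 2726.4×10⁻⁶ = 283.5 MPa, tensile.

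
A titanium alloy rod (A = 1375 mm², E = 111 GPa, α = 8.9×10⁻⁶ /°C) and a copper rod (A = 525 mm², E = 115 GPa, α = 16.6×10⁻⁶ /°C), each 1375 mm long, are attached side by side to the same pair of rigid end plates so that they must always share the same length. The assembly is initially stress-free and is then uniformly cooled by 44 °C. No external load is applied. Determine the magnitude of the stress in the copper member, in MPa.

The copper has the larger α, so on cooling it would change length more than the titanium alloy if both were free. The rigid plates force a common final length, so the copper is put into tension and the titanium alloy into compression, with equal and opposite forces P (no external load).
Setting the final lengths equal and cancelling L: (α₁ − α₂)ΔT = P/(A₁E₁) + P/(A₂E₂).
|α₁ − α₂|·ΔT = 7.7×10⁻⁶ × 44 = 0.0003388.
1/(A₁E₁) + 1/(A₂E₂) = 1/(1375×111×10³) + 1/(525×115×10³) = 2.312×10⁻⁸ N⁻¹.
P = 0.0003388 / 2.312×10⁻⁸ = 14660 N = 14.66 kN.
σ_{copper} = P/A₂ = 14660/525 = 27.92 MPa, tensile.

σ ≈ 27.9 MPa (tensile)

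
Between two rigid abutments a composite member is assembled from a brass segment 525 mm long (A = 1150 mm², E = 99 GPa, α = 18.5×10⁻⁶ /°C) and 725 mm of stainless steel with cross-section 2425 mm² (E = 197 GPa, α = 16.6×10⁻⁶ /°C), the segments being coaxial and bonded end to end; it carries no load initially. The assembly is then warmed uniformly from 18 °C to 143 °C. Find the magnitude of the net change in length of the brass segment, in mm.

|ΔL| ≈ 0.831 mm

If the supports were absent, the total length change would be Σ αᵢΔT Lᵢ = 18.5×10⁻⁶×125×525 + 16.6×10⁻⁶×125×725 = 2.718 mm.
Since the ends are fixed, an axial force P builds up, equal in every segment, with P · Σ Lᵢ/(AᵢEᵢ) = δ_free.
Σ Lᵢ/(AᵢEᵢ) = 525/(1150×99×10³) + 725/(2425×197×10³) = 6.129×10⁻⁶ mm/N.
So P = 2.718 / 6.129×10⁻⁶ = 443.5 kN, compressive.
For the brass segment, free thermal change = 18.5×10⁻⁶×125×525 = 1.214 mm and elastic change from P = 443500×525/(1150×99×10³) = 2.045 mm; these oppose, so the net change is 0.831 mm (segment shortens).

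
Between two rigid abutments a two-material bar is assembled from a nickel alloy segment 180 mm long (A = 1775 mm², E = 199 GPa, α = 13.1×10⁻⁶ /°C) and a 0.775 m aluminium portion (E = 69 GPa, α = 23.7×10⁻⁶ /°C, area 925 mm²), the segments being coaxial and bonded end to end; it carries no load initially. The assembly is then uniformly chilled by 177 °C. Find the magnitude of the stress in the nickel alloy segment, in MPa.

With the walls removed the bar would change length by δ_free = Σ αᵢΔT Lᵢ = 13.1×10⁻⁶×177×180 + 23.7×10⁻⁶×177×775 = 3.668 mm.
The walls prevent any net length change, so an axial force P (same in every segment) develops. Compatibility: P · Σ Lᵢ/(AᵢEᵢ) = δ_free.
Σ Lᵢ/(AᵢEᵢ) = 180/(1775×199×10³) + 775/(925×69×10³) = 1.265×10⁻⁵ mm/N.
So P = 3.668 / 1.265×10⁻⁵ = 289.9 kN, tensile.
σ_{nickel alloy} = P / A = 289900 / 1775 = 163.3 MPa.

σ ≈ 163 MPa (tensile)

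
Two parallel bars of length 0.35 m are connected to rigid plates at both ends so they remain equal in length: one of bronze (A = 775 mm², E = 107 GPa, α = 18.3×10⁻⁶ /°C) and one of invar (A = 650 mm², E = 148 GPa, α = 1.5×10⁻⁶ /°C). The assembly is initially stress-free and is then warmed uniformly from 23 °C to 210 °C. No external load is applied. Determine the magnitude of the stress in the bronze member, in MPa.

Equilibrium of a rigid end plate with no external load gives equal and opposite internal forces ±P in the two members. Since α_{bronze} > α_{invar}, heating drives the bronze into compression and the invar into tension.
Setting the final lengths equal and cancelling L: (α₁ − α₂)ΔT = P/(A₁E₁) + P/(A₂E₂).
|α₁ − α₂|·ΔT = 16.8×10⁻⁶ × 187 = 0.003142.
1/(A₁E₁) + 1/(A₂E₂) = 1/(775×107×10³) + 1/(650×148×10³) = 2.245×10⁻⁸ N⁻¹.
So P = 0.003142 / 2.245×10⁻⁸ = 139.9 kN.
σ_{bronze} = P/A₁ = 139900/775 = 180.5 MPa, compressive.

σ ≈ 181 MPa (compressive)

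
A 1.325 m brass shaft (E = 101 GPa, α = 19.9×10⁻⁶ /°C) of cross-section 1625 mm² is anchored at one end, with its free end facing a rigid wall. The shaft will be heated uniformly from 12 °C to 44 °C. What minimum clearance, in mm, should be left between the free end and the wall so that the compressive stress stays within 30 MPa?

With no wall the shaft would lengthen by αΔT L = 19.9×10⁻⁶ × 32 × 1325 = 0.8438 mm.
A stress of 30 MPa corresponds to the wall pushing the shaft back by σL/E = 30×1325/(101×10³) = 0.3936 mm.
The gap must absorb the remainder: g_min = 0.8438 − 0.3936 = 0.4502 mm.

g ≈ 0.45 mm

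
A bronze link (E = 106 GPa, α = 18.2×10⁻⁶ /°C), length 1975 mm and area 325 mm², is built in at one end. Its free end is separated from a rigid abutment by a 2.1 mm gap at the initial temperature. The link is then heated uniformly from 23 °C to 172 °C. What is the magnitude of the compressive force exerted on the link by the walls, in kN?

Free thermal elongation = αΔT L = 18.2×10⁻⁶ × 149 × 1975 = 5.356 mm.
The gap closes (δ_free > 2.1 mm) and the wall then resists a further 5.356 − 2.1 = 3.256 mm of expansion.
So σ = E(δ_free − g)/L = 106×10³ × 3.256/1975 = 174.7 MPa.
P = σA = 174.7 × 325 = 56.79 kN.

P ≈ 56.8 kN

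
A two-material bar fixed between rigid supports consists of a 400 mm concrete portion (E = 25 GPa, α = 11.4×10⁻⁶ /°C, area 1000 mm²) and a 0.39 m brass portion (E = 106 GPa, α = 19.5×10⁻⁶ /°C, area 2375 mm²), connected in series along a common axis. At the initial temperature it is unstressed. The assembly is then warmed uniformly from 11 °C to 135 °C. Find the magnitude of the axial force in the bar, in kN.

With the walls removed the bar would change length by δ_free = Σ αᵢΔT Lᵢ = 11.4×10⁻⁶×124×400 + 19.5×10⁻⁶×124×390 = 1.508 mm.
The rigid supports impose zero overall length change; the single axial force P common to all segments must satisfy P Σ Lᵢ/(AᵢEᵢ) = δ_free.
The series flexibility is Σ Lᵢ/(AᵢEᵢ) = 400/(1000×25×10³) + 390/(2375×106×10³) = 1.755×10⁻⁵ mm/N.
P = 1.508 / 1.755×10⁻⁵ = 85960 N = 85.96 kN, compressive.

P ≈ 86 kN (compressive)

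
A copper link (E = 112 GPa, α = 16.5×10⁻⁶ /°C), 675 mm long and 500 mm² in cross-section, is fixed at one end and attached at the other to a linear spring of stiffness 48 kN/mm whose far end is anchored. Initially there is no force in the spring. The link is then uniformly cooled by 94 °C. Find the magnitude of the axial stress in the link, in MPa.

σ ≈ 63.7 MPa (tensile)

The unrestrained thermal change is αΔT L = 16.5×10⁻⁶ × 94 × 675 = 1.047 mm.
With a force P in the spring, the elastic change of the link is PL/(AE) and that of the spring is P/k; compatibility requires their sum to equal δ_free.
So P = δ_free / [L/(AE) + 1/k] = 1.047 / [ 675/(500×112×10³) + 1/(48×10³) ].
P = 1.047 / 3.289×10⁻⁵ = 31830 N.
σ = P/A = 31830/500 = 63.67 MPa.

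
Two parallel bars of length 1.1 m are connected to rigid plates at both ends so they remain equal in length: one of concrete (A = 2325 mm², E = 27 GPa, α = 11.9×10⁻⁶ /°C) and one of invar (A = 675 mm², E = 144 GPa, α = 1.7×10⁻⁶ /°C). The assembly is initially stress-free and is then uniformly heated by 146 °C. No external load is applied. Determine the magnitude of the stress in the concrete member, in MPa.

σ ≈ 24.4 MPa (compressive)

Both members must finish at the same length. With the larger α, the concrete tends to over-expand; the plates restrain it, putting the concrete in compression and the invar in tension. With no external load the two internal forces are equal and opposite, magnitude P.
Compatibility of the two members (thermal + elastic change equal): (α₁ − α₂)ΔT = P·[1/(A₁E₁) + 1/(A₂E₂)].
|α₁ − α₂|·ΔT = 10.2×10⁻⁶ × 146 = 0.001489.
1/(A₁E₁) + 1/(A₂E₂) = 1/(2325×27×10³) + 1/(675×144×10³) = 2.622×10⁻⁸ N⁻¹.
P = 0.001489 / 2.622×10⁻⁸ = 56800 N = 56.8 kN.
σ_{concrete} = P/A₁ = 56800/2325 = 24.43 MPa, compressive.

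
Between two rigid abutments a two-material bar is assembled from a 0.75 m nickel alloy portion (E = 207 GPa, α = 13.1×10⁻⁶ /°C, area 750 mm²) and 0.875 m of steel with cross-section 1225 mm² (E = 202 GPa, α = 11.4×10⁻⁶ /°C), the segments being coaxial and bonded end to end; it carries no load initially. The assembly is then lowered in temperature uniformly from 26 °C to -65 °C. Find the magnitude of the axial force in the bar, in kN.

P ≈ 215 kN (tensile)

With the walls removed the bar would change length by δ_free = Σ αᵢΔT Lᵢ = 13.1×10⁻⁶×91×750 + 11.4×10⁻⁶×91×875 = 1.802 mm.
The walls prevent any net length change, so an axial force P (same in every segment) develops. Compatibility: P · Σ Lᵢ/(AᵢEᵢ) = δ_free.
The series flexibility is Σ Lᵢ/(AᵢEᵢ) = 750/(750×207×10³) + 875/(1225×202×10³) = 8.367×10⁻⁶ mm/N.
P = 1.802 / 8.367×10⁻⁶ = 215300 N = 215.3 kN, tensile.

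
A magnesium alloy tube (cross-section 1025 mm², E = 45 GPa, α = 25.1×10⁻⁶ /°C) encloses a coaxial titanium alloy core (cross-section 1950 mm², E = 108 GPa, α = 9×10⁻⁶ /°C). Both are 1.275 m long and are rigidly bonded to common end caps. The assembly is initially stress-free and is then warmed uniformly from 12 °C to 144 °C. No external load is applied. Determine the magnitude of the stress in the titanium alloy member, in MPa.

σ ≈ 41.2 MPa (tensile)

The magnesium alloy has the larger α, so on heating it would change length more than the titanium alloy if both were free. The rigid plates force a common final length, so the magnesium alloy is put into compression and the titanium alloy into tension, with equal and opposite forces P (no external load).
Compatibility of the two members (thermal + elastic change equal): (α₁ − α₂)ΔT = P·[1/(A₁E₁) + 1/(A₂E₂)].
|α₁ − α₂|·ΔT = 16.1×10⁻⁶ × 132 = 0.002125.
1/(A₁E₁) + 1/(A₂E₂) = 1/(1025×45×10³) + 1/(1950×108×10³) = 2.643×10⁻⁸ N⁻¹.
So P = 0.002125 / 2.643×10⁻⁸ = 80.41 kN.
σ_{titanium alloy} = P/A₂ = 80410/1950 = 41.24 MPa, tensile.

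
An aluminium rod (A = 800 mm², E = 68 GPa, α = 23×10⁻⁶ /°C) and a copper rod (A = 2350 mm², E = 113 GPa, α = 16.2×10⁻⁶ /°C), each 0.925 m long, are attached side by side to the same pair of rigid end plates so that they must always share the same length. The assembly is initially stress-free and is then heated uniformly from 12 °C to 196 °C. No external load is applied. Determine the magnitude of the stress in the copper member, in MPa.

σ ≈ 24 MPa (tensile)

Both members must finish at the same length. With the larger α, the aluminium tends to over-expand; the plates restrain it, putting the aluminium in compression and the copper in tension. With no external load the two internal forces are equal and opposite, magnitude P.
Compatibility of the two members (thermal + elastic change equal): (α₁ − α₂)ΔT = P·[1/(A₁E₁) + 1/(A₂E₂)].
|α₁ − α₂|·ΔT = 6.8×10⁻⁶ × 184 = 0.001251.
1/(A₁E₁) + 1/(A₂E₂) = 1/(800×68×10³) + 1/(2350×113×10³) = 2.215×10⁻⁸ N⁻¹.
So P = 0.001251 / 2.215×10⁻⁸ = 56.49 kN.
σ_{copper} = P/A₂ = 56490/2350 = 24.04 MPa, tensile.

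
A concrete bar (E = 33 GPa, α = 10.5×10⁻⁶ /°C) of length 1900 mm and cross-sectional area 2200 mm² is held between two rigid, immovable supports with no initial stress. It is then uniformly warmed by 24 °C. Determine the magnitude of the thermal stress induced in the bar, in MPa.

Because both ends are immovable the net strain is zero, and the suppressed thermal strain is αΔT = 10.5×10⁻⁶ × 24 = 252×10⁻⁶.
Hence σ = E·αΔT = 33×10³ × 252×10⁻⁶ = 8.316 MPa, compressive.

σ ≈ 8.32 MPa (compressive)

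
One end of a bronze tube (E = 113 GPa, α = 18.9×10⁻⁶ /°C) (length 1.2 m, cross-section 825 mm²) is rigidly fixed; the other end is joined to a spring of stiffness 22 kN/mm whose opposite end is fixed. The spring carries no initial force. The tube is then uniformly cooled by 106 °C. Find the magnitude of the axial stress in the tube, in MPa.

Free thermal contraction: δ_free = αΔT L = 18.9×10⁻⁶ × 106 × 1200 = 2.404 mm.
Let P be the tensile force in the spring. The tube extends elastically by PL/(AE) and the spring stretches by P/k; together these equal δ_free.
So P = δ_free / [L/(AE) + 1/k] = 2.404 / [ 1200/(825×113×10³) + 1/(22×10³) ].
P = 2.404 / 5.833×10⁻⁵ = 41220 N.
σ = P/A = 41220/825 = 49.96 MPa.

σ ≈ 50 MPa (tensile)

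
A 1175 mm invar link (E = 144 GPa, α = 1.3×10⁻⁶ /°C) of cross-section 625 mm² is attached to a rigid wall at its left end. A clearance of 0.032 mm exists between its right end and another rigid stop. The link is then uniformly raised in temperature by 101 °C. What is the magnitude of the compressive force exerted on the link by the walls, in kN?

P ≈ 9.37 kN

If the wall were absent the link would grow by αΔT L = 1.3×10⁻⁶ × 101 × 1175 = 0.1543 mm.
The gap closes (δ_free > 0.032 mm) and the wall then resists a further 0.1543 − 0.032 = 0.1223 mm of expansion.
That suppressed elongation corresponds to σ = E·Δ/L = 144×10³ × 0.1223/1175 = 14.99 MPa.
Force on the wall = σA = 14.99 × 625 mm² = 9.366 kN.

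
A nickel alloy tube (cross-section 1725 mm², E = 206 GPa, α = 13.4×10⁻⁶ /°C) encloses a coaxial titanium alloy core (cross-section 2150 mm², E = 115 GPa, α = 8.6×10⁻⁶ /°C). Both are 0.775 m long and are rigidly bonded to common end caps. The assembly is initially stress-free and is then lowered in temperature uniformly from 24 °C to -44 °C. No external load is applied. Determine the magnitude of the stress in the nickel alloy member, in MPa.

Both members must finish at the same length. With the larger α, the nickel alloy tends to over-contract; the plates restrain it, putting the nickel alloy in tension and the titanium alloy in compression. With no external load the two internal forces are equal and opposite, magnitude P.
Setting the final lengths equal and cancelling L: (α₁ − α₂)ΔT = P/(A₁E₁) + P/(A₂E₂).
|α₁ − α₂|·ΔT = 4.8×10⁻⁶ × 68 = 0.0003264.
1/(A₁E₁) + 1/(A₂E₂) = 1/(1725×206×10³) + 1/(2150×115×10³) = 6.859×10⁻⁹ N⁻¹.
P = 0.0003264 / 6.859×10⁻⁹ = 47590 N = 47.59 kN.
σ_{nickel alloy} = P/A₁ = 47590/1725 = 27.59 MPa, tensile.

σ ≈ 27.6 MPa (tensile)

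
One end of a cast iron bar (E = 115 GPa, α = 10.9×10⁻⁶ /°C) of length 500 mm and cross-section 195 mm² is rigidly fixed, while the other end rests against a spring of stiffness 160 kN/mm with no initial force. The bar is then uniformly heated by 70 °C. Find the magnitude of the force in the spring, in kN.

If the spring were absent the bar would lengthen by αΔT L = 10.9×10⁻⁶ × 70 × 500 = 0.3815 mm.
Let P be the compressive force at the spring. The bar shortens elastically by PL/(AE) and the spring compresses by P/k; together these equal δ_free.
P [ L/(AE) + 1/k ] = δ_free → P [ 500/(195×115×10³) + 1/(160×10³) ] = 0.3815.
P = 0.3815 / 2.855×10⁻⁵ = 13360 N.

P ≈ 13.4 kN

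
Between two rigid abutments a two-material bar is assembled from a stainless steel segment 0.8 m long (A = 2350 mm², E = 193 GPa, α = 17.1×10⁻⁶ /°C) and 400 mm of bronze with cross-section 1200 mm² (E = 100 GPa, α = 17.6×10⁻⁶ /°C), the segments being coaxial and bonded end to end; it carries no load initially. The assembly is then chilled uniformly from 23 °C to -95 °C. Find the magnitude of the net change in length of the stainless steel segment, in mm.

If the supports were absent, the total length change would be Σ αᵢΔT Lᵢ = 17.1×10⁻⁶×118×800 + 17.6×10⁻⁶×118×400 = 2.445 mm.
Since the ends are fixed, an axial force P builds up, equal in every segment, with P · Σ Lᵢ/(AᵢEᵢ) = δ_free.
The series flexibility is Σ Lᵢ/(AᵢEᵢ) = 800/(2350×193×10³) + 400/(1200×100×10³) = 5.097×10⁻⁶ mm/N.
So P = 2.445 / 5.097×10⁻⁶ = 479.7 kN, tensile.
For the stainless steel segment, free thermal change = 17.1×10⁻⁶×118×800 = 1.614 mm and elastic change from P = 479700×800/(2350×193×10³) = 0.8461 mm; these oppose, so the net change is 0.768 mm (segment shortens).

|ΔL| ≈ 0.768 mm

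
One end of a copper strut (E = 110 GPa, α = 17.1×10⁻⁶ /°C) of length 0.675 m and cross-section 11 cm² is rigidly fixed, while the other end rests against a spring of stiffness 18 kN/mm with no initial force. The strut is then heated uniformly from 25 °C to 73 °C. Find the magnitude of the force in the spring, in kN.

P ≈ 9.06 kN

Free thermal expansion: δ_free = αΔT L = 17.1×10⁻⁶ × 48 × 675 = 0.554 mm.
With a force P in the spring, the elastic change of the strut is PL/(AE) and that of the spring is P/k; compatibility requires their sum to equal δ_free.
P [ L/(AE) + 1/k ] = δ_free → P [ 675/(1100×110×10³) + 1/(18×10³) ] = 0.554.
P = 0.554 / 6.113×10⁻⁵ = 9063 N.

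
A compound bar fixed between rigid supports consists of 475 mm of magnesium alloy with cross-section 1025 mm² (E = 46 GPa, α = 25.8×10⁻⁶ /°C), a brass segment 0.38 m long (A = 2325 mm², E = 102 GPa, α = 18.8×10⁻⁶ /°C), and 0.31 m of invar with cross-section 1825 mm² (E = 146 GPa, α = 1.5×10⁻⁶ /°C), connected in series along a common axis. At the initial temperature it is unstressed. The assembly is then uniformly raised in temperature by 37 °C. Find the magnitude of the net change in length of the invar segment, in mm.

Free thermal expansion of the whole bar: Σ αᵢΔT Lᵢ = 25.8×10⁻⁶×37×475 + 18.8×10⁻⁶×37×380 + 1.5×10⁻⁶×37×310 = 0.735 mm.
The rigid supports impose zero overall length change; the single axial force P common to all segments must satisfy P Σ Lᵢ/(AᵢEᵢ) = δ_free.
Σ Lᵢ/(AᵢEᵢ) = 475/(1025×46×10³) + 380/(2325×102×10³) + 310/(1825×146×10³) = 1.284×10⁻⁵ mm/N.
So P = 0.735 / 1.284×10⁻⁵ = 57.24 kN, compressive.
For the invar segment, free thermal change = 1.5×10⁻⁶×37×310 = 0.01721 mm and elastic change from P = 57240×310/(1825×146×10³) = 0.0666 mm; these oppose, so the net change is 0.0494 mm (segment shortens).

|ΔL| ≈ 0.0494 mm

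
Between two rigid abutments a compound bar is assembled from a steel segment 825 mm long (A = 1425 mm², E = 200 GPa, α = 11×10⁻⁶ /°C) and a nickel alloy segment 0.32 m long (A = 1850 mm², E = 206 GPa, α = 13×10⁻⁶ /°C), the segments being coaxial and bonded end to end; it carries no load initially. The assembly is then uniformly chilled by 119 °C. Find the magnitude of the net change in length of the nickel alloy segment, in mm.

If the supports were absent, the total length change would be Σ αᵢΔT Lᵢ = 11×10⁻⁶×119×825 + 13×10⁻⁶×119×320 = 1.575 mm.
The rigid supports impose zero overall length change; the single axial force P common to all segments must satisfy P Σ Lᵢ/(AᵢEᵢ) = δ_free.
Σ Lᵢ/(AᵢEᵢ) = 825/(1425×200×10³) + 320/(1850×206×10³) = 3.734×10⁻⁶ mm/N.
Hence P = δ_free / Σ(L/AE) = 1.575/3.734×10⁻⁶ = 421.7 kN (tensile).
For the nickel alloy segment, free thermal change = 13×10⁻⁶×119×320 = 0.495 mm and elastic change from P = 421700×320/(1850×206×10³) = 0.3541 mm; these oppose, so the net change is 0.141 mm (segment shortens).

|ΔL| ≈ 0.141 mm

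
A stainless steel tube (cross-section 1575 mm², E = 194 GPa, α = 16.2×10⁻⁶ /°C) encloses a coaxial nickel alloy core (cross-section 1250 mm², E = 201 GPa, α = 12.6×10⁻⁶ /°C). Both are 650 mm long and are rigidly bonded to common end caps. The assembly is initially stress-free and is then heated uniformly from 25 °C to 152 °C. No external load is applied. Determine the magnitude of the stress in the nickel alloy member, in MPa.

The stainless steel has the larger α, so on heating it would change length more than the nickel alloy if both were free. The rigid plates force a common final length, so the stainless steel is put into compression and the nickel alloy into tension, with equal and opposite forces P (no external load).
Compatibility of the two members (thermal + elastic change equal): (α₁ − α₂)ΔT = P·[1/(A₁E₁) + 1/(A₂E₂)].
|α₁ − α₂|·ΔT = 3.6×10⁻⁶ × 127 = 0.0004572.
1/(A₁E₁) + 1/(A₂E₂) = 1/(1575×194×10³) + 1/(1250×201×10³) = 7.253×10⁻⁹ N⁻¹.
So P = 0.0004572 / 7.253×10⁻⁹ = 63.04 kN.
σ_{nickel alloy} = P/A₂ = 63040/1250 = 50.43 MPa, tensile.

σ ≈ 50.4 MPa (tensile)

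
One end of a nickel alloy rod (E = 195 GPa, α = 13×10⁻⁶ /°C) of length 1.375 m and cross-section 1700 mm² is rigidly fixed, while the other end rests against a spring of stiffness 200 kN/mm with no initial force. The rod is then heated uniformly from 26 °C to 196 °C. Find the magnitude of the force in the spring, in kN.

P ≈ 332 kN

Free thermal expansion: δ_free = αΔT L = 13×10⁻⁶ × 170 × 1375 = 3.039 mm.
With a force P in the spring, the elastic change of the rod is PL/(AE) and that of the spring is P/k; compatibility requires their sum to equal δ_free.
So P = δ_free / [L/(AE) + 1/k] = 3.039 / [ 1375/(1700×195×10³) + 1/(200×10³) ].
P = 3.039 / 9.148×10⁻⁶ = 332200 N.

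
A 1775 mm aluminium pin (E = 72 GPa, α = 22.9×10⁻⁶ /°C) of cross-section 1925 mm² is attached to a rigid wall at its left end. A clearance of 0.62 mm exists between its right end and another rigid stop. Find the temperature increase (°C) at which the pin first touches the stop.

The gap closes when αΔT L = 0.62 mm, since the pin is still unstressed at that instant.
So ΔT = g/(αL) = 0.62/(22.9×10⁻⁶ × 1775) = 15.25 °C.

ΔT ≈ 15.3 °C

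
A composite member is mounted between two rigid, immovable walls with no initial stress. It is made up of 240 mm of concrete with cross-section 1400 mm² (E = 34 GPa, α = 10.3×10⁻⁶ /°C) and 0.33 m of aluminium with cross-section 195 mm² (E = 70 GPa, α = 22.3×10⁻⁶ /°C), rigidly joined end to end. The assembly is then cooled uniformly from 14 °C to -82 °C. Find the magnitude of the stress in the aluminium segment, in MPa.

σ ≈ 166 MPa (tensile)

With the walls removed the bar would change length by δ_free = Σ αᵢΔT Lᵢ = 10.3×10⁻⁶×96×240 + 22.3×10⁻⁶×96×330 = 0.9438 mm.
Since the ends are fixed, an axial force P builds up, equal in every segment, with P · Σ Lᵢ/(AᵢEᵢ) = δ_free.
Σ Lᵢ/(AᵢEᵢ) = 240/(1400×34×10³) + 330/(195×70×10³) = 2.922×10⁻⁵ mm/N.
P = 0.9438 / 2.922×10⁻⁵ = 32300 N = 32.3 kN, tensile.
σ_{aluminium} = P / A = 32300 / 195 = 165.6 MPa.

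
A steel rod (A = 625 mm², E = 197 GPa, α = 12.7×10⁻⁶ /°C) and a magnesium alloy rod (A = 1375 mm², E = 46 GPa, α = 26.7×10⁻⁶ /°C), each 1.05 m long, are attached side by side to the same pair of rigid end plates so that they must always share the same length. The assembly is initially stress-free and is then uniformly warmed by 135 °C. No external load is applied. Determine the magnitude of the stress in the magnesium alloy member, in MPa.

Both members must finish at the same length. With the larger α, the magnesium alloy tends to over-expand; the plates restrain it, putting the magnesium alloy in compression and the steel in tension. With no external load the two internal forces are equal and opposite, magnitude P.
Compatibility of the two members (thermal + elastic change equal): (α₁ − α₂)ΔT = P·[1/(A₁E₁) + 1/(A₂E₂)].
|α₁ − α₂|·ΔT = 14×10⁻⁶ × 135 = 0.00189.
1/(A₁E₁) + 1/(A₂E₂) = 1/(625×197×10³) + 1/(1375×46×10³) = 2.393×10⁻⁸ N⁻¹.
P = 0.00189 / 2.393×10⁻⁸ = 78970 N = 78.97 kN.
σ_{magnesium alloy} = P/A₂ = 78970/1375 = 57.44 MPa, compressive.

σ ≈ 57.4 MPa (compressive)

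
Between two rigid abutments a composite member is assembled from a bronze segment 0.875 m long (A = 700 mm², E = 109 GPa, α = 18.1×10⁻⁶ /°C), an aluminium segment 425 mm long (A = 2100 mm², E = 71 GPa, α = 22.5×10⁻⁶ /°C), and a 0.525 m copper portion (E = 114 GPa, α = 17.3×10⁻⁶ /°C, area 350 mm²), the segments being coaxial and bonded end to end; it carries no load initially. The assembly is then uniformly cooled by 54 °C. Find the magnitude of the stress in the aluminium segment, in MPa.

With the walls removed the bar would change length by δ_free = Σ αᵢΔT Lᵢ = 18.1×10⁻⁶×54×875 + 22.5×10⁻⁶×54×425 + 17.3×10⁻⁶×54×525 = 1.862 mm.
The walls prevent any net length change, so an axial force P (same in every segment) develops. Compatibility: P · Σ Lᵢ/(AᵢEᵢ) = δ_free.
The series flexibility is Σ Lᵢ/(AᵢEᵢ) = 875/(700×109×10³) + 425/(2100×71×10³) + 525/(350×114×10³) = 2.748×10⁻⁵ mm/N.
P = 1.862 / 2.748×10⁻⁵ = 67770 N = 67.77 kN, tensile.
σ_{aluminium} = P / A = 67770 / 2100 = 32.27 MPa.

σ ≈ 32.3 MPa (tensile)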